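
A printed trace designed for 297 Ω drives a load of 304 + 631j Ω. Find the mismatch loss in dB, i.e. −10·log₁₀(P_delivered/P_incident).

Γ = (7 + j631)/(601 + j631), |Γ| = 0.724
|Γ|² = 0.524, so P_del/P_inc = 1 − |Γ|² = 0.476
ML = −10·log₁₀(1 − |Γ|²)

mismatch loss ≈ 3.23 dB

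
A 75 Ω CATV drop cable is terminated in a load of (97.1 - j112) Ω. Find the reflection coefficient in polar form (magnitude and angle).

Γ ≈ 0.556 ∠ -45.8°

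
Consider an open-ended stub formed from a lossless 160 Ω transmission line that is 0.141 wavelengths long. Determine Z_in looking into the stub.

βl = 2π × 0.141 = 50.8°
tan(βl) = 1.22
For an open-ended stub, Z_in = −jZ_0·cot(βl) = −jZ_0/tan(βl)

Z_in ≈ −j131 Ω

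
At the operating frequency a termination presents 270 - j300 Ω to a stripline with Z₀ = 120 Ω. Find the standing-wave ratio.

VSWR ≈ 5.28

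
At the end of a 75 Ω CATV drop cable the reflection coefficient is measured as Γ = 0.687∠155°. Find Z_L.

Z_L ≈ 14.6 + j16 Ω

Z_L = Z_0·(1 + Γ)/(1 − Γ) = 75·(0.377 + j0.29)/(1.62 − j0.29)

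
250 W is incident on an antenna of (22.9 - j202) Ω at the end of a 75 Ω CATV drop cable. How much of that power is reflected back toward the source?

|Γ| = |(-52.1 − j202)/(97.9 − j202)| = 0.929
|Γ|² = 0.864
P_refl = |Γ|²·P_inc = 216 W, P_del = (1 − |Γ|²)·P_inc = 34.1 W

P_reflected ≈ 216 W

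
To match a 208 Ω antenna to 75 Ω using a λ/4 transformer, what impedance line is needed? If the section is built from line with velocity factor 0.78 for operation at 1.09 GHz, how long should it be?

Z_qwt = √(Z_0·R_L) = √(75 × 208) = √15600
λ = 0.78·c/f = 0.215 m, so l = λ/4 = 0.0537 m

Z_qwt ≈ 125 Ω; length ≈ 5.37 cm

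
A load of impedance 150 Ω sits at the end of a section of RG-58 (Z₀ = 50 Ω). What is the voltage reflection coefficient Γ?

Γ = 0.5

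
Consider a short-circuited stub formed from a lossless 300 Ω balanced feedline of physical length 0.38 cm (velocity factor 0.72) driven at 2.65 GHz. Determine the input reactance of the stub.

X_in ≈ 90.5 Ω (inductive)

λ = v/f = 0.72·c / 2.65 GHz = 0.0815 m
βl = 2π·l/λ = 2π × 0.0466 = 16.8°
tan(βl) = 0.302
For a short-circuited stub, Z_in = jZ_0·tan(βl)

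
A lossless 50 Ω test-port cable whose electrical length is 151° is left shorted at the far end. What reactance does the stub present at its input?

X_in ≈ -27.7 Ω (capacitive)

tan(βl) = -0.554
For a shorted stub, Z_in = jZ_0·tan(βl)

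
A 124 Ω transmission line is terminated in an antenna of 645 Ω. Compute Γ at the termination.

Γ = (Z_L − Z_0)/(Z_L + Z_0) = (645 − 124)/(645 + 124) = 521/769

Γ = 0.678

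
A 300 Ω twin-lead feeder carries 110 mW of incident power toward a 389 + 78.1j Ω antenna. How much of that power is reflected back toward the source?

P_reflected ≈ 3.21 mW

|Γ| = |(89 + j78.1)/(689 + j78.1)| = 0.171
|Γ|² = 0.0292
P_refl = |Γ|²·P_inc = 3.21 mW, P_del = (1 − |Γ|²)·P_inc = 107 mW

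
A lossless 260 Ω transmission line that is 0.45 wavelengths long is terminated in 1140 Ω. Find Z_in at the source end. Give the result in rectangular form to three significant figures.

Z_in ≈ 416 + j508 Ω

βl = 2π × 0.45 = 162°
tan(βl) = tan(162°) = -0.325
Z_in = Z_0·(Z_L + jZ_0·tanβl)/(Z_0 + jZ_L·tanβl)
     = 260·(1140 − j84.5)/(260 − j370)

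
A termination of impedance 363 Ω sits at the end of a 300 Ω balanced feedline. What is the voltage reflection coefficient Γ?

Γ = (Z_L − Z_0)/(Z_L + Z_0) = (363 − 300)/(363 + 300) = 63/663

Γ = 0.095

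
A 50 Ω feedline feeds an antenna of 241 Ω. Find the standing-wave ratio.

VSWR ≈ 4.82

For a purely resistive load, VSWR = R_L/Z_0 or Z_0/R_L (whichever > 1) = 241/50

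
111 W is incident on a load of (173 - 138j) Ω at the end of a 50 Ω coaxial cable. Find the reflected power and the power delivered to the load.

P_reflected ≈ 55.2 W; P_delivered ≈ 55.8 W

|Γ| = |(123 − j138)/(223 − j138)| = 0.705
|Γ|² = 0.497
P_refl = |Γ|²·P_inc = 55.2 W, P_del = (1 − |Γ|²)·P_inc = 55.8 W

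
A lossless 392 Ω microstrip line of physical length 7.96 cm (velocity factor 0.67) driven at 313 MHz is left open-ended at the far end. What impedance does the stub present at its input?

λ = v/f = 0.67·c / 313 MHz = 0.642 m
βl = 2π·l/λ = 2π × 0.124 = 44.6°
tan(βl) = 0.987
For an open-ended stub, Z_in = −jZ_0·cot(βl) = −jZ_0/tan(βl)

Z_in ≈ −j397 Ω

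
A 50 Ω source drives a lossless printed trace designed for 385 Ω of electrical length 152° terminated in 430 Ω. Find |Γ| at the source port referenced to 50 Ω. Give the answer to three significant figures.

|Γ| ≈ 0.783

tan(βl) = -0.532
Z_in = Z_0·(Z_L + jZ_0·tanβl)/(Z_0 + jZ_L·tanβl) = 408 + j37.4 Ω
Γ_s = (Z_in − Z_s)/(Z_in + Z_s) = (358 + j37.4)/(458 + j37.4), |Γ_s| = 0.783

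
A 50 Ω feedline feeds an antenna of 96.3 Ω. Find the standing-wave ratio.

VSWR ≈ 1.93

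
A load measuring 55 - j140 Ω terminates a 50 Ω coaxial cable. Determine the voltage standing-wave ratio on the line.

VSWR ≈ 9.03

Γ = (Z_L − Z_0)/(Z_L + Z_0) = (5 − j140)/(105 − j140)
|Γ| = 140/175 = 0.801
VSWR = (1 + |Γ|)/(1 − |Γ|) = 1.8/0.199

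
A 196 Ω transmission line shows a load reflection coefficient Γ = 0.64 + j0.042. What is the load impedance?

Z_L ≈ 878 + j125 Ω

Z_L = Z_0·(1 + Γ)/(1 − Γ) = 196·(1.64 + j0.042)/(0.36 − j0.042)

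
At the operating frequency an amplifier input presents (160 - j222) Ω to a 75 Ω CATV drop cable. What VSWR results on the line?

VSWR ≈ 6.56

Γ = (Z_L − Z_0)/(Z_L + Z_0) = (85 − j222)/(235 − j222)
|Γ| = 238/323 = 0.735
VSWR = (1 + |Γ|)/(1 − |Γ|) = 1.74/0.265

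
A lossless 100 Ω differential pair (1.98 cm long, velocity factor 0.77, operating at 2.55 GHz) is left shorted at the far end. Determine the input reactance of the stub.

X_in ≈ 500 Ω (inductive)

λ = v/f = 0.77·c / 2.55 GHz = 0.0906 m
βl = 2π·l/λ = 2π × 0.219 = 78.7°
tan(βl) = 5
For a shorted stub, Z_in = jZ_0·tan(βl)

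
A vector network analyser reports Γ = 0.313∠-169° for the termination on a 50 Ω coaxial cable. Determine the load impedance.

Z_L ≈ 26.3 − j3.49 Ω

Z_L = Z_0·(1 + Γ)/(1 − Γ) = 50·(0.693 − j0.0597)/(1.31 + j0.0597)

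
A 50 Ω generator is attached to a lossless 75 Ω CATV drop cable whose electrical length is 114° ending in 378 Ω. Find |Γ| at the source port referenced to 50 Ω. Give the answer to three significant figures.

|Γ| ≈ 0.606

tan(βl) = -2.25
Z_in = Z_0·(Z_L + jZ_0·tanβl)/(Z_0 + jZ_L·tanβl) = 17.7 + j31.8 Ω
Γ_s = (Z_in − Z_s)/(Z_in + Z_s) = (-32.3 + j31.8)/(67.7 + j31.8), |Γ_s| = 0.606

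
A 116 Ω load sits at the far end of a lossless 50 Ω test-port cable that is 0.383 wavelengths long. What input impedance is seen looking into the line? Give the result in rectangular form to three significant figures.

Z_in ≈ 39 + j36.7 Ω

βl = 2π × 0.383 = 138°
tan(βl) = tan(138°) = -0.904
Z_in = Z_0·(Z_L + jZ_0·tanβl)/(Z_0 + jZ_L·tanβl)
     = 50·(116 − j45.2)/(50 − j105)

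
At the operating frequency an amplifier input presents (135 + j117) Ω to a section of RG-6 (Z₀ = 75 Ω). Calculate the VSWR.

VSWR ≈ 3.41

Γ = (Z_L − Z_0)/(Z_L + Z_0) = (60 + j117)/(210 + j117)
|Γ| = 131/240 = 0.547
VSWR = (1 + |Γ|)/(1 − |Γ|) = 1.55/0.453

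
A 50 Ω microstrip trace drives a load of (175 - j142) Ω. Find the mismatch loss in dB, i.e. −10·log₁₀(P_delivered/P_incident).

mismatch loss ≈ 3.06 dB

Γ = (125 − j142)/(225 − j142), |Γ| = 0.711
|Γ|² = 0.506, so P_del/P_inc = 1 − |Γ|² = 0.494
ML = −10·log₁₀(1 − |Γ|²)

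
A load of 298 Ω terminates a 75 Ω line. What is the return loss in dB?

Γ = (298 − 75)/(298 + 75) = 0.598
RL = −20·log₁₀|Γ| = −20·log₁₀(0.598)

RL ≈ 4.47 dB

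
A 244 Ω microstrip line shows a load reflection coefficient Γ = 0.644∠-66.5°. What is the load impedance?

Z_L ≈ 158 − j320 Ω

Z_L = Z_0·(1 + Γ)/(1 − Γ) = 244·(1.26 − j0.591)/(0.743 + j0.591)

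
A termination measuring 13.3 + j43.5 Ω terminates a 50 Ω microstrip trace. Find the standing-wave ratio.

Γ = (Z_L − Z_0)/(Z_L + Z_0) = (-36.7 + j43.5)/(63.3 + j43.5)
|Γ| = 56.9/76.8 = 0.741
VSWR = (1 + |Γ|)/(1 − |Γ|) = 1.74/0.259

VSWR ≈ 6.72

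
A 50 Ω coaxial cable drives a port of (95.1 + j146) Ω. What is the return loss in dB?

Γ = (45.1 + j146)/(145.1 + j146), |Γ| = 0.742
RL = −20·log₁₀|Γ| = −20·log₁₀(0.742)

RL ≈ 2.59 dB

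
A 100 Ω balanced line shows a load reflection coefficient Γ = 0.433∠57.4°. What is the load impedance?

Z_L ≈ 113 + j101 Ω

Z_L = Z_0·(1 + Γ)/(1 − Γ) = 100·(1.23 + j0.365)/(0.767 − j0.365)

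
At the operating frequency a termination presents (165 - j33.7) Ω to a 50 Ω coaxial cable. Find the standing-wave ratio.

VSWR ≈ 3.45

Γ = (Z_L − Z_0)/(Z_L + Z_0) = (115 − j33.7)/(215 − j33.7)
|Γ| = 120/218 = 0.551
VSWR = (1 + |Γ|)/(1 − |Γ|) = 1.55/0.449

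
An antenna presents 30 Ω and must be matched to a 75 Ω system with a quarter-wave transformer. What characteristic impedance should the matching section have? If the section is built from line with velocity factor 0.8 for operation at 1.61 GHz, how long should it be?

Z_qwt ≈ 47.4 Ω; length ≈ 3.73 cm

Z_qwt = √(Z_0·R_L) = √(75 × 30) = √2250
λ = 0.8·c/f = 0.149 m, so l = λ/4 = 0.0373 m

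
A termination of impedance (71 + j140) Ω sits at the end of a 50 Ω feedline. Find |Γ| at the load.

|Γ| ≈ 0.765

Γ = (Z_L − Z_0)/(Z_L + Z_0) = (21 + j140)/(121 + j140)
|Γ| = 142/185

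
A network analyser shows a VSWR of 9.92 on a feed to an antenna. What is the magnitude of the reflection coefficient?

|Γ| = (S − 1)/(S + 1) = (9.92 − 1)/(9.92 + 1) = 8.92/10.9

|Γ| ≈ 0.817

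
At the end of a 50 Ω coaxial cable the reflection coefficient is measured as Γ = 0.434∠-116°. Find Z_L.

Z_L = Z_0·(1 + Γ)/(1 − Γ) = 50·(0.81 − j0.39)/(1.19 + j0.39)

Z_L ≈ 25.9 − j24.9 Ω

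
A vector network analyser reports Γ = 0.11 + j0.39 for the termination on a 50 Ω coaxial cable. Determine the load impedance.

Z_L = Z_0·(1 + Γ)/(1 − Γ) = 50·(1.11 + j0.39)/(0.89 − j0.39)

Z_L ≈ 44.3 + j41.3 Ω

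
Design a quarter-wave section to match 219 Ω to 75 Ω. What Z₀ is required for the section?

Z_qwt = √(Z_0·R_L) = √(75 × 219) = √16420

Z_qwt ≈ 128 Ω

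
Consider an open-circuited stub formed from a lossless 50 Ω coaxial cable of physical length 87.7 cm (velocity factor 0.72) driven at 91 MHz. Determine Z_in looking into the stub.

Z_in ≈ +j46.6 Ω

λ = v/f = 0.72·c / 91 MHz = 2.37 m
βl = 2π·l/λ = 2π × 0.369 = 133°
tan(βl) = -1.07
For an open-circuited stub, Z_in = −jZ_0·cot(βl) = −jZ_0/tan(βl)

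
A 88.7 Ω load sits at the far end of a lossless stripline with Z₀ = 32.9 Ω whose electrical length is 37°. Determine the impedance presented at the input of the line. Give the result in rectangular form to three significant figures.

tan(βl) = tan(37°) = 0.754
Z_in = Z_0·(Z_L + jZ_0·tanβl)/(Z_0 + jZ_L·tanβl)
     = 32.9·(88.7 + j24.8)/(32.9 + j66.8)

Z_in ≈ 27.1 − j30.3 Ω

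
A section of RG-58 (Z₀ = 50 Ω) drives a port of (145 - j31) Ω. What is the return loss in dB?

RL ≈ 5.92 dB

Γ = (95 − j31)/(195 − j31), |Γ| = 0.506
RL = −20·log₁₀|Γ| = −20·log₁₀(0.506)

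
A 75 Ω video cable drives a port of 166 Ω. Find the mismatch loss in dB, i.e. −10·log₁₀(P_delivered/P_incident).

mismatch loss ≈ 0.668 dB

Γ = (166 − 75)/(166 + 75) = 0.378
|Γ|² = 0.143, so P_del/P_inc = 1 − |Γ|² = 0.857
ML = −10·log₁₀(1 − |Γ|²)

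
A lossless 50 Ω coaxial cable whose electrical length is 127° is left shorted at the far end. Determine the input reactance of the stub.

tan(βl) = -1.33
For a shorted stub, Z_in = jZ_0·tan(βl)

X_in ≈ -66.4 Ω (capacitive)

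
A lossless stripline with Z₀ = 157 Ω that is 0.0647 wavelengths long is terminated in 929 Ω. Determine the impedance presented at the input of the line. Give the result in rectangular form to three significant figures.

Z_in ≈ 147 − j307 Ω

βl = 2π × 0.0647 = 23.3°
tan(βl) = tan(23.3°) = 0.431
Z_in = Z_0·(Z_L + jZ_0·tanβl)/(Z_0 + jZ_L·tanβl)
     = 157·(929 + j67.6)/(157 + j400)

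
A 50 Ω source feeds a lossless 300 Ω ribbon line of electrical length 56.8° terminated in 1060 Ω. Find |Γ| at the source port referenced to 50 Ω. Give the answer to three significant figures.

|Γ| ≈ 0.774

tan(βl) = 1.53
Z_in = Z_0·(Z_L + jZ_0·tanβl)/(Z_0 + jZ_L·tanβl) = 117 − j175 Ω
Γ_s = (Z_in − Z_s)/(Z_in + Z_s) = (67.2 − j175)/(167 − j175), |Γ_s| = 0.774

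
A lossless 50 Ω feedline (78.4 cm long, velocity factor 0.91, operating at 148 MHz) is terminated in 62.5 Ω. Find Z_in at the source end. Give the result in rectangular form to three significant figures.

λ = v/f = 0.91·c / 148 MHz = 1.84 m
βl = 2π·l/λ = 2π × 0.425 = 153°
tan(βl) = tan(153°) = -0.509
Z_in = Z_0·(Z_L + jZ_0·tanβl)/(Z_0 + jZ_L·tanβl)
     = 50·(62.5 − j25.5)/(50 − j31.8)

Z_in ≈ 56 + j10.2 Ω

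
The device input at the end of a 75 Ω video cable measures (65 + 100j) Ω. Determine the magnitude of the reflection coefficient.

Γ = (Z_L − Z_0)/(Z_L + Z_0) = (-10 + j100)/(140 + j100)
|Γ| = 100/172

|Γ| ≈ 0.584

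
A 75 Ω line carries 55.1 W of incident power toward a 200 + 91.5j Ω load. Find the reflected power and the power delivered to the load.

|Γ| = |(125 + j91.5)/(275 + j91.5)| = 0.535
|Γ|² = 0.286
P_refl = |Γ|²·P_inc = 15.7 W, P_del = (1 − |Γ|²)·P_inc = 39.4 W

P_reflected ≈ 15.7 W; P_delivered ≈ 39.4 W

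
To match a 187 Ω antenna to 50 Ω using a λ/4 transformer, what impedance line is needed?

Z_qwt ≈ 96.7 Ω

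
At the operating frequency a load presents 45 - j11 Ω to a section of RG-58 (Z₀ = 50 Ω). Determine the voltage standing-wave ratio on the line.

VSWR ≈ 1.29

Γ = (Z_L − Z_0)/(Z_L + Z_0) = (-5 − j11)/(95 − j11)
|Γ| = 12.1/95.6 = 0.126
VSWR = (1 + |Γ|)/(1 − |Γ|) = 1.13/0.874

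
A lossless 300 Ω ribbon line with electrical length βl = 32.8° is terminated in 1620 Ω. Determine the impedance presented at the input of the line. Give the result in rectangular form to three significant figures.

Z_in ≈ 175 − j415 Ω

tan(βl) = tan(32.8°) = 0.644
Z_in = Z_0·(Z_L + jZ_0·tanβl)/(Z_0 + jZ_L·tanβl)
     = 300·(1620 + j193)/(300 + j1040)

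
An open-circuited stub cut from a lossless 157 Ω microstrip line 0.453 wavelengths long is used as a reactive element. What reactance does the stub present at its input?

X_in ≈ 516 Ω (inductive)

βl = 2π × 0.453 = 163°
tan(βl) = -0.304
For an open-circuited stub, Z_in = −jZ_0·cot(βl) = −jZ_0/tan(βl)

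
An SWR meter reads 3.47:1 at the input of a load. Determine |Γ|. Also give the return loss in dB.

|Γ| = (S − 1)/(S + 1) = (3.47 − 1)/(3.47 + 1) = 2.47/4.47
RL = −20·log₁₀|Γ| = −20·log₁₀(0.553)

|Γ| ≈ 0.553; return loss ≈ 5.15 dB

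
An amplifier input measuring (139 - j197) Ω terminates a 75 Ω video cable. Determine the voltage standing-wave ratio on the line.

VSWR ≈ 5.95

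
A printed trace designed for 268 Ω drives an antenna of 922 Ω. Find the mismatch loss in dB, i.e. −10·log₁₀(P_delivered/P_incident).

Γ = (922 − 268)/(922 + 268) = 0.55
|Γ|² = 0.302, so P_del/P_inc = 1 − |Γ|² = 0.698
ML = −10·log₁₀(1 − |Γ|²)

mismatch loss ≈ 1.56 dB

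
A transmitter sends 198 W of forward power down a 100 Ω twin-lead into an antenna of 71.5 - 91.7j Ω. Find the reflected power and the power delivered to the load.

P_reflected ≈ 48.3 W; P_delivered ≈ 150 W

|Γ| = |(-28.5 − j91.7)/(171.5 − j91.7)| = 0.494
|Γ|² = 0.244
P_refl = |Γ|²·P_inc = 48.3 W, P_del = (1 − |Γ|²)·P_inc = 150 W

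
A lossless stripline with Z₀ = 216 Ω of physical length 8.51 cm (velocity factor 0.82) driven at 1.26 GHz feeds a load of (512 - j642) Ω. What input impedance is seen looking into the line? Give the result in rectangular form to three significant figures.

Z_in ≈ 554 + j653 Ω

λ = v/f = 0.82·c / 1.26 GHz = 0.195 m
βl = 2π·l/λ = 2π × 0.436 = 157°
tan(βl) = tan(157°) = -0.426
Z_in = Z_0·(Z_L + jZ_0·tanβl)/(Z_0 + jZ_L·tanβl)
     = 216·(512 − j734)/(-57.6 − j218)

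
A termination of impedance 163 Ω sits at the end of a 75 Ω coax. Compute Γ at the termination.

Γ = 0.37

Γ = (Z_L − Z_0)/(Z_L + Z_0) = (163 − 75)/(163 + 75) = 88/238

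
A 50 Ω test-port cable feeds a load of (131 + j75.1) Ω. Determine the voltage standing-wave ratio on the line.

Γ = (Z_L − Z_0)/(Z_L + Z_0) = (81 + j75.1)/(181 + j75.1)
|Γ| = 110/196 = 0.564
VSWR = (1 + |Γ|)/(1 − |Γ|) = 1.56/0.436

VSWR ≈ 3.58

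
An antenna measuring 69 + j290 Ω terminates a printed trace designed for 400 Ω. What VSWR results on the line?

VSWR ≈ 8.9

Γ = (Z_L − Z_0)/(Z_L + Z_0) = (-331 + j290)/(469 + j290)
|Γ| = 440/551 = 0.798
VSWR = (1 + |Γ|)/(1 − |Γ|) = 1.8/0.202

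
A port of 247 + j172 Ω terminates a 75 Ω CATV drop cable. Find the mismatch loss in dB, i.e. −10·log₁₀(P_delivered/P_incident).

mismatch loss ≈ 2.55 dB

Γ = (172 + j172)/(322 + j172), |Γ| = 0.666
|Γ|² = 0.444, so P_del/P_inc = 1 − |Γ|² = 0.556
ML = −10·log₁₀(1 − |Γ|²)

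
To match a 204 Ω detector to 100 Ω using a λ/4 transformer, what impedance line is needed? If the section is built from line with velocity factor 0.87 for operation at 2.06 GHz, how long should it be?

Z_qwt ≈ 143 Ω; length ≈ 3.17 cm

Z_qwt = √(Z_0·R_L) = √(100 × 204) = √20400
λ = 0.87·c/f = 0.127 m, so l = λ/4 = 0.0317 m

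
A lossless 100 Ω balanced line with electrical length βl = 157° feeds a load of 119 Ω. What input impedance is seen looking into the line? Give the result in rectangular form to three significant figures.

Z_in ≈ 112 + j14.1 Ω

tan(βl) = tan(157°) = -0.424
Z_in = Z_0·(Z_L + jZ_0·tanβl)/(Z_0 + jZ_L·tanβl)
     = 100·(119 − j42.4)/(100 − j50.5)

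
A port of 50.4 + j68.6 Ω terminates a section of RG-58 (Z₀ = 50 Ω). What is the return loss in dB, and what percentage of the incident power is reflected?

Γ = (0.4 + j68.6)/(100.4 + j68.6), |Γ| = 0.564
RL = −20·log₁₀(0.564) = 4.97 dB
P_refl/P_inc = |Γ|² = 0.318

RL ≈ 4.97 dB; 31.8% of incident power reflected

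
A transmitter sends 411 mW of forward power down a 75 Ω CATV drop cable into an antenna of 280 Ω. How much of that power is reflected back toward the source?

P_reflected ≈ 137 mW

Γ = (280 − 75)/(280 + 75) = 0.577
|Γ|² = 0.333
P_refl = |Γ|²·P_inc = 137 mW, P_del = (1 − |Γ|²)·P_inc = 274 mW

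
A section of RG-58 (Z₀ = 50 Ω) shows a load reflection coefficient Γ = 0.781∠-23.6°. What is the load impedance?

Z_L ≈ 109 − j175 Ω

Z_L = Z_0·(1 + Γ)/(1 − Γ) = 50·(1.72 − j0.313)/(0.284 + j0.313)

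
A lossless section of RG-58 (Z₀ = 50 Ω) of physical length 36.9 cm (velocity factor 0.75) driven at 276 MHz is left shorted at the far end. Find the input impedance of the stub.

Z_in ≈ −j15.3 Ω

λ = v/f = 0.75·c / 276 MHz = 0.815 m
βl = 2π·l/λ = 2π × 0.453 = 163°
tan(βl) = -0.307
For a shorted stub, Z_in = jZ_0·tan(βl)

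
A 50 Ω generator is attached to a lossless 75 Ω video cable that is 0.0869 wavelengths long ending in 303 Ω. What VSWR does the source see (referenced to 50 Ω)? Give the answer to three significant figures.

βl = 2π × 0.0869 = 31.3°
tan(βl) = 0.608
Z_in = Z_0·(Z_L + jZ_0·tanβl)/(Z_0 + jZ_L·tanβl) = 59 − j99.4 Ω
Γ_s = (Z_in − Z_s)/(Z_in + Z_s) = (9.05 − j99.4)/(109 − j99.4), |Γ_s| = 0.676
VSWR = (1 + |Γ_s|)/(1 − |Γ_s|)

VSWR ≈ 5.18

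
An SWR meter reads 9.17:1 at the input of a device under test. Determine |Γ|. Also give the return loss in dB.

|Γ| ≈ 0.803; return loss ≈ 1.9 dB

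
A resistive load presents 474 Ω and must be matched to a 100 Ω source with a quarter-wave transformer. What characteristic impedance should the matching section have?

Z_qwt ≈ 218 Ω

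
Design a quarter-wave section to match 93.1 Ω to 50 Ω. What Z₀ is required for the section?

Z_qwt ≈ 68.2 Ω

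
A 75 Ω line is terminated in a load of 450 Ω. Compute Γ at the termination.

Γ = (Z_L − Z_0)/(Z_L + Z_0) = (450 − 75)/(450 + 75) = 375/525

Γ = 0.714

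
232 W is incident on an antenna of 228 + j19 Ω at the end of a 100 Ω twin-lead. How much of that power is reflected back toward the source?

P_reflected ≈ 36 W

|Γ| = |(128 + j19)/(328 + j19)| = 0.394
|Γ|² = 0.155
P_refl = |Γ|²·P_inc = 36 W, P_del = (1 − |Γ|²)·P_inc = 196 W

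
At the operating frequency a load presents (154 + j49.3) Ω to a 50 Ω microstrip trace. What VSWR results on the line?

VSWR ≈ 3.43

Γ = (Z_L − Z_0)/(Z_L + Z_0) = (104 + j49.3)/(204 + j49.3)
|Γ| = 115/210 = 0.548
VSWR = (1 + |Γ|)/(1 − |Γ|) = 1.55/0.452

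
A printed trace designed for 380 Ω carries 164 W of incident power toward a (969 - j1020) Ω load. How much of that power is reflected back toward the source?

|Γ| = |(589 − j1020)/(1349 − j1020)| = 0.696
|Γ|² = 0.485
P_refl = |Γ|²·P_inc = 79.5 W, P_del = (1 − |Γ|²)·P_inc = 84.5 W

P_reflected ≈ 79.5 W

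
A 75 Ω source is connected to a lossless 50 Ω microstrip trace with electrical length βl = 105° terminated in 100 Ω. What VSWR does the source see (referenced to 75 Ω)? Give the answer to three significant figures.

VSWR ≈ 2.91

tan(βl) = -3.73
Z_in = Z_0·(Z_L + jZ_0·tanβl)/(Z_0 + jZ_L·tanβl) = 26.3 + j9.87 Ω
Γ_s = (Z_in − Z_s)/(Z_in + Z_s) = (-48.7 + j9.87)/(101 + j9.87), |Γ_s| = 0.488
VSWR = (1 + |Γ_s|)/(1 − |Γ_s|)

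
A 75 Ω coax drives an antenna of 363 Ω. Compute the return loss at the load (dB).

Γ = (363 − 75)/(363 + 75) = 0.658
RL = −20·log₁₀|Γ| = −20·log₁₀(0.658)

RL ≈ 3.64 dB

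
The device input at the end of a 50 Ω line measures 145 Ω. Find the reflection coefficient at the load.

Γ = (Z_L − Z_0)/(Z_L + Z_0) = (145 − 50)/(145 + 50) = 95/195

Γ = 0.487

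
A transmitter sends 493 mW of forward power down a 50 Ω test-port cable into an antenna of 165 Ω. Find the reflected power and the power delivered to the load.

P_reflected ≈ 141 mW; P_delivered ≈ 352 mW

Γ = (165 − 50)/(165 + 50) = 0.535
|Γ|² = 0.286
P_refl = |Γ|²·P_inc = 141 mW, P_del = (1 − |Γ|²)·P_inc = 352 mW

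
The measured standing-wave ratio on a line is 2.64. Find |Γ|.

|Γ| ≈ 0.451

|Γ| = (S − 1)/(S + 1) = (2.64 − 1)/(2.64 + 1) = 1.64/3.64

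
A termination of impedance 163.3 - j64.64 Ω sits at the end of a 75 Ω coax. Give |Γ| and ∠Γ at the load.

Γ ≈ 0.443 ∠ -21°

Γ = (Z_L − Z_0)/(Z_L + Z_0) = (88.3 − j64.64)/(238.3 − j64.64)
|Γ| = 109/247 = 0.443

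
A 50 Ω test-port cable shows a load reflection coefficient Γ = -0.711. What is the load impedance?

Z_L ≈ 8.45 Ω

Z_L = Z_0·(1 + Γ)/(1 − Γ) = 50·(0.289)/(1.71)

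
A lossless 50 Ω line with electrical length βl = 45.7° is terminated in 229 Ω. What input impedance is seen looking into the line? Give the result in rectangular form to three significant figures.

Z_in ≈ 20.4 − j44.4 Ω

tan(βl) = tan(45.7°) = 1.02
Z_in = Z_0·(Z_L + jZ_0·tanβl)/(Z_0 + jZ_L·tanβl)
     = 50·(229 + j51.2)/(50 + j235)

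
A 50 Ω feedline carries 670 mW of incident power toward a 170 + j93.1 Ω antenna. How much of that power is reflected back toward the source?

|Γ| = |(120 + j93.1)/(220 + j93.1)| = 0.636
|Γ|² = 0.404
P_refl = |Γ|²·P_inc = 271 mW, P_del = (1 − |Γ|²)·P_inc = 399 mW

P_reflected ≈ 271 mW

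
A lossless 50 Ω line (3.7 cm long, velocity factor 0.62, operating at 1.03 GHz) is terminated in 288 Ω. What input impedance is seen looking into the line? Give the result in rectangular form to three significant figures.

λ = v/f = 0.62·c / 1.03 GHz = 0.181 m
βl = 2π·l/λ = 2π × 0.205 = 73.8°
tan(βl) = tan(73.8°) = 3.43
Z_in = Z_0·(Z_L + jZ_0·tanβl)/(Z_0 + jZ_L·tanβl)
     = 50·(288 + j172)/(50 + j989)

Z_in ≈ 9.39 − j14.1 Ω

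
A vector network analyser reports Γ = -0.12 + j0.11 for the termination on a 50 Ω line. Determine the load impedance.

Z_L ≈ 38.4 + j8.69 Ω

Z_L = Z_0·(1 + Γ)/(1 − Γ) = 50·(0.88 + j0.11)/(1.12 − j0.11)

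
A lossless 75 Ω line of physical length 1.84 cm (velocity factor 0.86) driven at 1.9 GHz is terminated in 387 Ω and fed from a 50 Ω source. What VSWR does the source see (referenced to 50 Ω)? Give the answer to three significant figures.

λ = v/f = 0.86·c / 1.9 GHz = 0.136 m
βl = 2π·l/λ = 2π × 0.136 = 48.8°
tan(βl) = 1.14
Z_in = Z_0·(Z_L + jZ_0·tanβl)/(Z_0 + jZ_L·tanβl) = 25 − j61.5 Ω
Γ_s = (Z_in − Z_s)/(Z_in + Z_s) = (-25 − j61.5)/(75 − j61.5), |Γ_s| = 0.685
VSWR = (1 + |Γ_s|)/(1 − |Γ_s|)

VSWR ≈ 5.34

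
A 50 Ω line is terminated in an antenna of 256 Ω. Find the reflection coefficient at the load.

Γ = (Z_L − Z_0)/(Z_L + Z_0) = (256 − 50)/(256 + 50) = 206/306

Γ = 0.673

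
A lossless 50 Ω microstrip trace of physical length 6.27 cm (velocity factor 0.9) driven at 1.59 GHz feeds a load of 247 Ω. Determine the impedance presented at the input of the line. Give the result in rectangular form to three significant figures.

Z_in ≈ 18.2 + j43.1 Ω

λ = v/f = 0.9·c / 1.59 GHz = 0.17 m
βl = 2π·l/λ = 2π × 0.369 = 133°
tan(βl) = tan(133°) = -1.08
Z_in = Z_0·(Z_L + jZ_0·tanβl)/(Z_0 + jZ_L·tanβl)
     = 50·(247 − j53.8)/(50 − j266)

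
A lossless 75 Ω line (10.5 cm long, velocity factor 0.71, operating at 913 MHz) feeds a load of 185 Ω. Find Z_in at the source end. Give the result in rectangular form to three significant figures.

Z_in ≈ 125 + j75.4 Ω

λ = v/f = 0.71·c / 913 MHz = 0.233 m
βl = 2π·l/λ = 2π × 0.45 = 162°
tan(βl) = tan(162°) = -0.324
Z_in = Z_0·(Z_L + jZ_0·tanβl)/(Z_0 + jZ_L·tanβl)
     = 75·(185 − j24.3)/(75 − j60)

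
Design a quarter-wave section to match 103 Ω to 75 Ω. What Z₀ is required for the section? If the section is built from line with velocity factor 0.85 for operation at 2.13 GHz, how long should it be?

Z_qwt ≈ 87.9 Ω; length ≈ 2.99 cm

Z_qwt = √(Z_0·R_L) = √(75 × 103) = √7725
λ = 0.85·c/f = 0.12 m, so l = λ/4 = 0.0299 m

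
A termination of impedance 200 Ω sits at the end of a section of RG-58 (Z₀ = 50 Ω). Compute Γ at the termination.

Γ = 0.6

Γ = (Z_L − Z_0)/(Z_L + Z_0) = (200 − 50)/(200 + 50) = 150/250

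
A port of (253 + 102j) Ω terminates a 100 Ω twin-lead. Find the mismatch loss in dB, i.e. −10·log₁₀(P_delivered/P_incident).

mismatch loss ≈ 1.25 dB

Γ = (153 + j102)/(353 + j102), |Γ| = 0.5
|Γ|² = 0.25, so P_del/P_inc = 1 − |Γ|² = 0.75
ML = −10·log₁₀(1 − |Γ|²)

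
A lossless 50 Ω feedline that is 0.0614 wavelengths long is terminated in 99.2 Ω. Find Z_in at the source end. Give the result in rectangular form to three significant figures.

Z_in ≈ 70.1 − j36.2 Ω

βl = 2π × 0.0614 = 22.1°
tan(βl) = tan(22.1°) = 0.406
Z_in = Z_0·(Z_L + jZ_0·tanβl)/(Z_0 + jZ_L·tanβl)
     = 50·(99.2 + j20.3)/(50 + j40.3)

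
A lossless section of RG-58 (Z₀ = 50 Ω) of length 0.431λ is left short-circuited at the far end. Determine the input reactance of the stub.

βl = 2π × 0.431 = 155°
tan(βl) = -0.463
For a short-circuited stub, Z_in = jZ_0·tan(βl)

X_in ≈ -23.1 Ω (capacitive)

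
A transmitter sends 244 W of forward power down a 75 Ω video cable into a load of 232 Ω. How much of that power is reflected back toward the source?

Γ = (232 − 75)/(232 + 75) = 0.511
|Γ|² = 0.262
P_refl = |Γ|²·P_inc = 63.8 W, P_del = (1 − |Γ|²)·P_inc = 180 W

P_reflected ≈ 63.8 W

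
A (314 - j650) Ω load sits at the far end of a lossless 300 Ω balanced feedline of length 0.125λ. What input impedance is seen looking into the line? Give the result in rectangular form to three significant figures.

Z_in ≈ 56.5 − j129 Ω

βl = 2π × 0.125 = 45°
tan(βl) = tan(45°) = 1
Z_in = Z_0·(Z_L + jZ_0·tanβl)/(Z_0 + jZ_L·tanβl)
     = 300·(314 − j350)/(950 + j314)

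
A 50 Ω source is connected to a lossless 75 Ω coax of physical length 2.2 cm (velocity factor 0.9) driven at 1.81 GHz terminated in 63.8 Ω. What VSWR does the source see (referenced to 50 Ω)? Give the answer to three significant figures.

VSWR ≈ 1.61

λ = v/f = 0.9·c / 1.81 GHz = 0.149 m
βl = 2π·l/λ = 2π × 0.147 = 53.1°
tan(βl) = 1.33
Z_in = Z_0·(Z_L + jZ_0·tanβl)/(Z_0 + jZ_L·tanβl) = 77.5 + j12.1 Ω
Γ_s = (Z_in − Z_s)/(Z_in + Z_s) = (27.5 + j12.1)/(127 + j12.1), |Γ_s| = 0.235
VSWR = (1 + |Γ_s|)/(1 − |Γ_s|)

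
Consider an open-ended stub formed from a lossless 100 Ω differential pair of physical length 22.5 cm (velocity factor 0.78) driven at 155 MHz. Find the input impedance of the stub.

λ = v/f = 0.78·c / 155 MHz = 1.51 m
βl = 2π·l/λ = 2π × 0.149 = 53.7°
tan(βl) = 1.36
For an open-ended stub, Z_in = −jZ_0·cot(βl) = −jZ_0/tan(βl)

Z_in ≈ −j73.6 Ω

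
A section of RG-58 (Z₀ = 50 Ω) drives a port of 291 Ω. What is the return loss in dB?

Γ = (291 − 50)/(291 + 50) = 0.707
RL = −20·log₁₀|Γ| = −20·log₁₀(0.707)

RL ≈ 3.01 dB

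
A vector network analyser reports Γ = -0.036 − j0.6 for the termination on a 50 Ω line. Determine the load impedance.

Z_L = Z_0·(1 + Γ)/(1 − Γ) = 50·(0.964 − j0.6)/(1.04 + j0.6)

Z_L ≈ 22.3 − j41.9 Ω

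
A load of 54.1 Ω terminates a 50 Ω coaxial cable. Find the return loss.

Γ = (54.1 − 50)/(54.1 + 50) = 0.0394
RL = −20·log₁₀|Γ| = −20·log₁₀(0.0394)

RL ≈ 28.1 dB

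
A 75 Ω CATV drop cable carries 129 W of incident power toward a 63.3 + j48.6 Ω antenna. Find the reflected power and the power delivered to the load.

|Γ| = |(-11.7 + j48.6)/(138.3 + j48.6)| = 0.341
|Γ|² = 0.116
P_refl = |Γ|²·P_inc = 15 W, P_del = (1 − |Γ|²)·P_inc = 114 W

P_reflected ≈ 15 W; P_delivered ≈ 114 W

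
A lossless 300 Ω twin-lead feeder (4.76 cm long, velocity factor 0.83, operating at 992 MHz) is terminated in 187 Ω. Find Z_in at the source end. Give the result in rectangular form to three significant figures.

λ = v/f = 0.83·c / 992 MHz = 0.251 m
βl = 2π·l/λ = 2π × 0.19 = 68.3°
tan(βl) = tan(68.3°) = 2.51
Z_in = Z_0·(Z_L + jZ_0·tanβl)/(Z_0 + jZ_L·tanβl)
     = 300·(187 + j753)/(300 + j469)

Z_in ≈ 396 + j134 Ω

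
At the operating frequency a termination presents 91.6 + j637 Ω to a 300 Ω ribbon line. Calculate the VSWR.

VSWR ≈ 18.3

Γ = (Z_L − Z_0)/(Z_L + Z_0) = (-208.4 + j637)/(391.6 + j637)
|Γ| = 670/748 = 0.896
VSWR = (1 + |Γ|)/(1 − |Γ|) = 1.9/0.104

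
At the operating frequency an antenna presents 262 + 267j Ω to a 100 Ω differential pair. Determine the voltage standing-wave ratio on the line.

Γ = (Z_L − Z_0)/(Z_L + Z_0) = (162 + j267)/(362 + j267)
|Γ| = 312/450 = 0.694
VSWR = (1 + |Γ|)/(1 − |Γ|) = 1.69/0.306

VSWR ≈ 5.54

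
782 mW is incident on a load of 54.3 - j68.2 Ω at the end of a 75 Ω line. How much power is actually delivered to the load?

|Γ| = |(-20.7 − j68.2)/(129.3 − j68.2)| = 0.488
|Γ|² = 0.238
P_refl = |Γ|²·P_inc = 186 mW, P_del = (1 − |Γ|²)·P_inc = 596 mW

P_delivered ≈ 596 mW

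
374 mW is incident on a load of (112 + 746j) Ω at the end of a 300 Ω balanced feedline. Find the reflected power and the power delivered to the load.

|Γ| = |(-188 + j746)/(412 + j746)| = 0.903
|Γ|² = 0.815
P_refl = |Γ|²·P_inc = 305 mW, P_del = (1 − |Γ|²)·P_inc = 69.2 mW

P_reflected ≈ 305 mW; P_delivered ≈ 69.2 mW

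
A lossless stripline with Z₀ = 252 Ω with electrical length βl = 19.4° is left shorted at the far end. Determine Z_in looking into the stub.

tan(βl) = 0.352
For a shorted stub, Z_in = jZ_0·tan(βl)

Z_in ≈ +j88.7 Ω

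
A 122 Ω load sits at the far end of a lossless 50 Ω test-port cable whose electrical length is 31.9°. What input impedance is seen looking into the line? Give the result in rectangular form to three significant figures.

tan(βl) = tan(31.9°) = 0.622
Z_in = Z_0·(Z_L + jZ_0·tanβl)/(Z_0 + jZ_L·tanβl)
     = 50·(122 + j31.1)/(50 + j75.9)

Z_in ≈ 51.2 − j46.6 Ω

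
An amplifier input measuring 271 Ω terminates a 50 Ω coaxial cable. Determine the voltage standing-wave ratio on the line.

VSWR ≈ 5.42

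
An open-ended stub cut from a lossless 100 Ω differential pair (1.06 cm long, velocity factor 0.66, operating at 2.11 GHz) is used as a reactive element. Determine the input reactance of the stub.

X_in ≈ -116 Ω (capacitive)

λ = v/f = 0.66·c / 2.11 GHz = 0.0938 m
βl = 2π·l/λ = 2π × 0.113 = 40.7°
tan(βl) = 0.859
For an open-ended stub, Z_in = −jZ_0·cot(βl) = −jZ_0/tan(βl)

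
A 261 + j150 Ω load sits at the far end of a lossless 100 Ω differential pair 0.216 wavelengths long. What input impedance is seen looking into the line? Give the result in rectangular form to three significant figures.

Z_in ≈ 32.3 − j37.6 Ω

βl = 2π × 0.216 = 77.8°
tan(βl) = tan(77.8°) = 4.61
Z_in = Z_0·(Z_L + jZ_0·tanβl)/(Z_0 + jZ_L·tanβl)
     = 100·(261 + j611)/(-591 + j1200)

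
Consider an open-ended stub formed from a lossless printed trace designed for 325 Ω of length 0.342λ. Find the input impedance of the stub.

βl = 2π × 0.342 = 123°
tan(βl) = -1.53
For an open-ended stub, Z_in = −jZ_0·cot(βl) = −jZ_0/tan(βl)

Z_in ≈ +j212 Ω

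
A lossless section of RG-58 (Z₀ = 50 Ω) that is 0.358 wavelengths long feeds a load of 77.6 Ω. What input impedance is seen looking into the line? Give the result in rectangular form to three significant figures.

Z_in ≈ 41.9 + j18.6 Ω

βl = 2π × 0.358 = 129°
tan(βl) = tan(129°) = -1.24
Z_in = Z_0·(Z_L + jZ_0·tanβl)/(Z_0 + jZ_L·tanβl)
     = 50·(77.6 − j62)/(50 − j96.2)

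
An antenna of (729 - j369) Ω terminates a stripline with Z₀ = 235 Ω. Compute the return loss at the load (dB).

Γ = (494 − j369)/(964 − j369), |Γ| = 0.597
RL = −20·log₁₀|Γ| = −20·log₁₀(0.597)

RL ≈ 4.48 dB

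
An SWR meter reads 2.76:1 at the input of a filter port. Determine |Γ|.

|Γ| ≈ 0.468

|Γ| = (S − 1)/(S + 1) = (2.76 − 1)/(2.76 + 1) = 1.76/3.76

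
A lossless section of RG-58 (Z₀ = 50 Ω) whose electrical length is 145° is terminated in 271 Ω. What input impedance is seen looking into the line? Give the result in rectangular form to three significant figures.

tan(βl) = tan(145°) = -0.7
Z_in = Z_0·(Z_L + jZ_0·tanβl)/(Z_0 + jZ_L·tanβl)
     = 50·(271 − j35)/(50 − j190)

Z_in ≈ 26.2 + j64.5 Ω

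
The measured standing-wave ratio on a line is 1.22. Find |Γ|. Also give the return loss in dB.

|Γ| ≈ 0.0991; return loss ≈ 20.1 dB

|Γ| = (S − 1)/(S + 1) = (1.22 − 1)/(1.22 + 1) = 0.22/2.22
RL = −20·log₁₀|Γ| = −20·log₁₀(0.0991)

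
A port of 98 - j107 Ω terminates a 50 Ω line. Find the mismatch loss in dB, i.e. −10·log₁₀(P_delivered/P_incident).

mismatch loss ≈ 2.31 dB

Γ = (48 − j107)/(148 − j107), |Γ| = 0.642
|Γ|² = 0.412, so P_del/P_inc = 1 − |Γ|² = 0.588
ML = −10·log₁₀(1 − |Γ|²)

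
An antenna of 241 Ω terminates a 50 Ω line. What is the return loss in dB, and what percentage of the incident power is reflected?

Γ = (241 − 50)/(241 + 50) = 0.656
RL = −20·log₁₀(0.656) = 3.66 dB
P_refl/P_inc = |Γ|² = 0.431

RL ≈ 3.66 dB; 43.1% of incident power reflected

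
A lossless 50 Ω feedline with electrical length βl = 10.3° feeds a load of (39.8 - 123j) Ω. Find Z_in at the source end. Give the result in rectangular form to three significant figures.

Z_in ≈ 19.4 − j80.7 Ω

tan(βl) = tan(10.3°) = 0.182
Z_in = Z_0·(Z_L + jZ_0·tanβl)/(Z_0 + jZ_L·tanβl)
     = 50·(39.8 − j114)/(72.4 + j7.23)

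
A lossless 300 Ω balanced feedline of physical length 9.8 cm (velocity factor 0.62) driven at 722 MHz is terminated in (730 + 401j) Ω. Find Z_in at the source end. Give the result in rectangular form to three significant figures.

Z_in ≈ 134 + j189 Ω

λ = v/f = 0.62·c / 722 MHz = 0.258 m
βl = 2π·l/λ = 2π × 0.38 = 137°
tan(βl) = tan(137°) = -0.934
Z_in = Z_0·(Z_L + jZ_0·tanβl)/(Z_0 + jZ_L·tanβl)
     = 300·(730 + j121)/(675 − j682)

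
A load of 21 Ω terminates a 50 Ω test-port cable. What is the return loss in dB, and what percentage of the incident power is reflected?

Γ = (21 − 50)/(21 + 50) = -0.408
RL = −20·log₁₀(0.408) = 7.78 dB
P_refl/P_inc = |Γ|² = 0.167

RL ≈ 7.78 dB; 16.7% of incident power reflected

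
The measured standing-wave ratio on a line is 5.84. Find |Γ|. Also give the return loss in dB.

|Γ| = (S − 1)/(S + 1) = (5.84 − 1)/(5.84 + 1) = 4.84/6.84
RL = −20·log₁₀|Γ| = −20·log₁₀(0.708)

|Γ| ≈ 0.708; return loss ≈ 3 dB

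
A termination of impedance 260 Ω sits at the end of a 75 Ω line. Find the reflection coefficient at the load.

Γ = 0.552

Γ = (Z_L − Z_0)/(Z_L + Z_0) = (260 − 75)/(260 + 75) = 185/335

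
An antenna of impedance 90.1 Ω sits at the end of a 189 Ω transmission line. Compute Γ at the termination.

Γ = -0.354

Γ = (Z_L − Z_0)/(Z_L + Z_0) = (90.1 − 189)/(90.1 + 189) = -98.9/279.1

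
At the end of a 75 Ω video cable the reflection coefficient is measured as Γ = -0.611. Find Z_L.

Z_L ≈ 18.1 Ω

Z_L = Z_0·(1 + Γ)/(1 − Γ) = 75·(0.389)/(1.61)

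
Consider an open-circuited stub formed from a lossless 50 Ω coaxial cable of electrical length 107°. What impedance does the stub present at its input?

Z_in ≈ +j15.3 Ω

tan(βl) = -3.27
For an open-circuited stub, Z_in = −jZ_0·cot(βl) = −jZ_0/tan(βl)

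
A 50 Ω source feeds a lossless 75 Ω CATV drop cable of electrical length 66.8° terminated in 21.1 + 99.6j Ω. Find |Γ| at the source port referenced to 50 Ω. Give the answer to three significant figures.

|Γ| ≈ 0.856

tan(βl) = 2.33
Z_in = Z_0·(Z_L + jZ_0·tanβl)/(Z_0 + jZ_L·tanβl) = 28.1 − j122 Ω
Γ_s = (Z_in − Z_s)/(Z_in + Z_s) = (-21.9 − j122)/(78.1 − j122), |Γ_s| = 0.856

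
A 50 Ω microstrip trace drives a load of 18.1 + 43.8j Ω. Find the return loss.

RL ≈ 3.49 dB

Γ = (-31.9 + j43.8)/(68.1 + j43.8), |Γ| = 0.669
RL = −20·log₁₀|Γ| = −20·log₁₀(0.669)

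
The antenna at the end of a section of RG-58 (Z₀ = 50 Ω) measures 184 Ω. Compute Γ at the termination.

Γ = (Z_L − Z_0)/(Z_L + Z_0) = (184 − 50)/(184 + 50) = 134/234

Γ = 0.573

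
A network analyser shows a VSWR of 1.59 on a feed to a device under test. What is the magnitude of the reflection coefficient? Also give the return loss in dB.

|Γ| ≈ 0.228; return loss ≈ 12.8 dB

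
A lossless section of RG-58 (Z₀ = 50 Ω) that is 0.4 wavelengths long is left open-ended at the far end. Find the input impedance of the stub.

Z_in ≈ +j68.8 Ω

βl = 2π × 0.4 = 144°
tan(βl) = -0.727
For an open-ended stub, Z_in = −jZ_0·cot(βl) = −jZ_0/tan(βl)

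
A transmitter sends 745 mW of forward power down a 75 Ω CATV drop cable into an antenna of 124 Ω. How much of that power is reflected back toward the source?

Γ = (124 − 75)/(124 + 75) = 0.246
|Γ|² = 0.0606
P_refl = |Γ|²·P_inc = 45.2 mW, P_del = (1 − |Γ|²)·P_inc = 700 mW

P_reflected ≈ 45.2 mW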